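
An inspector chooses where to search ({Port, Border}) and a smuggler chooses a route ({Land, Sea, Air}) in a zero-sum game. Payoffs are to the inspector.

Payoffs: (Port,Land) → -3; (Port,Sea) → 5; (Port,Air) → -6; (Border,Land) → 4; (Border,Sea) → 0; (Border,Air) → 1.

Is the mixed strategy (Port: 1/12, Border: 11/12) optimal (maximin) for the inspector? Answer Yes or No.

Against Land this mix gives (1/12)·(-3) + (11/12)·4 = 41/12.
Against Sea this mix gives (1/12)·5 + (11/12)·0 = 5/12.
Against Air this mix gives (1/12)·(-6) + (11/12)·1 = 5/12.
All of the smuggler's active replies (Sea, Air) yield 5/12, and no column does worse for the inspector. The mix makes the smuggler indifferent and guarantees 5/12, so it is optimal.

Yes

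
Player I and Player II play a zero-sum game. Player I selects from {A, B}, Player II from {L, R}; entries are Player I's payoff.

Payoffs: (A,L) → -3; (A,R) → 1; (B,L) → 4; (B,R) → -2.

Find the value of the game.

Row minima: A → -3, B → -2; maximin = -2.
Column maxima: L → 4, R → 1; minimax = 1.
-2 ≠ 1, so there is no saddle point; optimal play is mixed.
Let Player I play A with probability p. Expected payoff against L: (-3)p + 4(1−p) = −7p + 4; against R: 1p + (-2)(1−p) = 3p − 2.
Setting these equal: −7p + 4 = 3p − 2 ⇒ −10p = -6 ⇒ p = 3/5, and the value is (-7)·(3/5) + 4 = -1/5.
For Player II: with q = P(L), equating A's and B's payoffs gives −4q + 1 = 6q − 2 ⇒ q = 3/10.

-1/5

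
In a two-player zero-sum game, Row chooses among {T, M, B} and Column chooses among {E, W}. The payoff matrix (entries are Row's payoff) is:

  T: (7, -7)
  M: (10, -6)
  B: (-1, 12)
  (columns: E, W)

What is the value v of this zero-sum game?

114/29

Row minima: T → -7, M → -6, B → -1; maximin = -1.
Column maxima: E → 10, W → 12; minimax = 10.
-1 ≠ 10, so there is no saddle point; optimal play is mixed.
T is strictly dominated by M, so Row never plays it.
On the remaining 2×2 (M, B vs E, W):
Let Row play M with probability p. Expected payoff against E: 10p + (-1)(1−p) = 11p − 1; against W: (-6)p + 12(1−p) = −18p + 12.
Setting these equal: 11p − 1 = −18p + 12 ⇒ 29p = 13 ⇒ p = 13/29, and the value is (11)·(13/29) − 1 = 114/29.
For Column: with q = P(E), equating M's and B's payoffs gives 16q − 6 = −13q + 12 ⇒ q = 18/29.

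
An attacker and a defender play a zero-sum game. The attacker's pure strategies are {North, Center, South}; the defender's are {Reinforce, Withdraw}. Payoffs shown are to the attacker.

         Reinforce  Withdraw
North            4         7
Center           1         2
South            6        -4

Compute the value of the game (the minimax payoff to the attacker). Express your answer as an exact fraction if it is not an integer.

Row minima: North → 4, Center → 1, South → -4; maximin = 4.
Column maxima: Reinforce → 6, Withdraw → 7; minimax = 6.
4 ≠ 6, so there is no saddle point; optimal play is mixed.
Center is strictly dominated by North, so the attacker never plays it.
On the remaining 2×2 (North, South vs Reinforce, Withdraw):
Let the attacker play North with probability p. Expected payoff against Reinforce: 4p + 6(1−p) = −2p + 6; against Withdraw: 7p + (-4)(1−p) = 11p − 4.
Setting these equal: −2p + 6 = 11p − 4 ⇒ −13p = -10 ⇒ p = 10/13, and the value is (-2)·(10/13) + 6 = 58/13.
For the defender: with q = P(Reinforce), equating North's and South's payoffs gives −3q + 7 = 10q − 4 ⇒ q = 11/13.

58/13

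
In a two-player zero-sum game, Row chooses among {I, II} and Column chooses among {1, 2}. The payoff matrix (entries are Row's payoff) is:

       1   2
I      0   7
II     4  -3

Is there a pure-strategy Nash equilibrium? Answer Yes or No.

No

Row minima: I → 0, II → -3; maximin = 0.
Column maxima: 1 → 4, 2 → 7; minimax = 4.
0 ≠ 4, so no pure-strategy equilibrium exists.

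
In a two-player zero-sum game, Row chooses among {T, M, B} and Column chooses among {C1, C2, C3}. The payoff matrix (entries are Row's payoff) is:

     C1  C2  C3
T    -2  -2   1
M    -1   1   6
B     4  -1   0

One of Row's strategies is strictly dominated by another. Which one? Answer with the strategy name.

M gives a strictly higher payoff than T against every column: -1 > -2, 1 > -2, 6 > 1.
So T is strictly dominated and Row never plays it.

T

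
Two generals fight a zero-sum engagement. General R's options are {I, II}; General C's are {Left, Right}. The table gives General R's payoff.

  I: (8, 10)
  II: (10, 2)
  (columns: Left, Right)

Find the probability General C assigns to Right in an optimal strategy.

1/5

Row minima: I → 8, II → 2; maximin = 8.
Column maxima: Left → 10, Right → 10; minimax = 10.
8 ≠ 10, so there is no saddle point; optimal play is mixed.
Let General R play I with probability p. Expected payoff against Left: 8p + 10(1−p) = −2p + 10; against Right: 10p + 2(1−p) = 8p + 2.
Setting these equal: −2p + 10 = 8p + 2 ⇒ −10p = -8 ⇒ p = 4/5, and the value is (-2)·(4/5) + 10 = 42/5.
For General C: with q = P(Left), equating I's and II's payoffs gives −2q + 10 = 8q + 2 ⇒ q = 4/5.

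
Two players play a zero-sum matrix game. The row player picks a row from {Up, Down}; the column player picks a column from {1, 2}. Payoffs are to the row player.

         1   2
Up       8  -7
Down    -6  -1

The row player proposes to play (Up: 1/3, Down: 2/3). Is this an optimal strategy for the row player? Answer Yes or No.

No

Against 1 this mix gives (1/3)·8 + (2/3)·(-6) = -4/3.
Against 2 this mix gives (1/3)·(-7) + (2/3)·(-1) = -3.
The column player will play 2, holding the row player to -3. Shifting weight toward the row that does better against 2 would raise this floor (the equalizing mix achieves -5/2 against both 2 and 1), so the proposed strategy is not optimal.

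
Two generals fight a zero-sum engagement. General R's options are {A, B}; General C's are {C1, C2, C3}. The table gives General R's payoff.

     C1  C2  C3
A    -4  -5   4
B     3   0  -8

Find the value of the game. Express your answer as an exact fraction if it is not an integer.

-40/17

Row minima: A → -5, B → -8; maximin = -5.
Column maxima: C1 → 3, C2 → 0, C3 → 4; minimax = 0.
-5 ≠ 0, so there is no saddle point; optimal play is mixed.
C1 is strictly dominated by C2 (it gives General R strictly more in every row), so General C never plays it.
On the remaining 2×2 (A, B vs C2, C3):
Let General R play A with probability p. Expected payoff against C2: (-5)p + 0(1−p) = −5p; against C3: 4p + (-8)(1−p) = 12p − 8.
Setting these equal: −5p = 12p − 8 ⇒ −17p = -8 ⇒ p = 8/17, and the value is (-5)·(8/17) = -40/17.
For General C: with q = P(C2), equating A's and B's payoffs gives −9q + 4 = 8q − 8 ⇒ q = 12/17.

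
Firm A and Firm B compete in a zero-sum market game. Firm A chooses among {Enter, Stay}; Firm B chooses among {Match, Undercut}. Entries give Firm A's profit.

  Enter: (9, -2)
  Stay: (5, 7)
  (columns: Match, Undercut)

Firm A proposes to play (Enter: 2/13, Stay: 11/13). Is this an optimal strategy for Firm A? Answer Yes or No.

Against Match this mix gives (2/13)·9 + (11/13)·5 = 73/13.
Against Undercut this mix gives (2/13)·(-2) + (11/13)·7 = 73/13.
All of Firm B's active replies (Match, Undercut) yield 73/13, and no column does worse for Firm A. The mix makes Firm B indifferent and guarantees 73/13, so it is optimal.

Yes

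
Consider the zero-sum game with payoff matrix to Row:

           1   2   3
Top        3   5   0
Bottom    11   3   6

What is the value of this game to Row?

15/4

Row minima: Top → 0, Bottom → 3; maximin = 3.
Column maxima: 1 → 11, 2 → 5, 3 → 6; minimax = 5.
3 ≠ 5, so there is no saddle point; optimal play is mixed.
1 is strictly dominated by 3 (it gives Row strictly more in every row), so Column never plays it.
On the remaining 2×2 (Top, Bottom vs 2, 3):
Let Row play Top with probability p. Expected payoff against 2: 5p + 3(1−p) = 2p + 3; against 3: 0p + 6(1−p) = −6p + 6.
Setting these equal: 2p + 3 = −6p + 6 ⇒ 8p = 3 ⇒ p = 3/8, and the value is (2)·(3/8) + 3 = 15/4.
For Column: with q = P(2), equating Top's and Bottom's payoffs gives 5q = −3q + 6 ⇒ q = 3/4.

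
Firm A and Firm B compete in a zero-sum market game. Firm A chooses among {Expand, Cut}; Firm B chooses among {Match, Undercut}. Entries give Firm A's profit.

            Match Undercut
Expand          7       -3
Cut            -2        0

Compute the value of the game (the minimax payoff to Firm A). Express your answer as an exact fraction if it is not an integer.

-1/2

Row minima: Expand → -3, Cut → -2; maximin = -2.
Column maxima: Match → 7, Undercut → 0; minimax = 0.
-2 ≠ 0, so there is no saddle point; optimal play is mixed.
Let Firm A play Expand with probability p. Expected payoff against Match: 7p + (-2)(1−p) = 9p − 2; against Undercut: (-3)p + 0(1−p) = −3p.
Setting these equal: 9p − 2 = −3p ⇒ 12p = 2 ⇒ p = 1/6, and the value is (9)·(1/6) − 2 = -1/2.
For Firm B: with q = P(Match), equating Expand's and Cut's payoffs gives 10q − 3 = −2q ⇒ q = 1/4.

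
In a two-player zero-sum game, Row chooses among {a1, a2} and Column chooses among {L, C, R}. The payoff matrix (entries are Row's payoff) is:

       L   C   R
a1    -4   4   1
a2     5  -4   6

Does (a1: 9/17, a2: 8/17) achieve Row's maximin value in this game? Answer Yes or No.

Yes

Against L this mix gives (9/17)·(-4) + (8/17)·5 = 4/17.
Against C this mix gives (9/17)·4 + (8/17)·(-4) = 4/17.
Against R this mix gives (9/17)·1 + (8/17)·6 = 57/17.
All of Column's active replies (L, C) yield 4/17, and no column does worse for Row. The mix makes Column indifferent and guarantees 4/17, so it is optimal.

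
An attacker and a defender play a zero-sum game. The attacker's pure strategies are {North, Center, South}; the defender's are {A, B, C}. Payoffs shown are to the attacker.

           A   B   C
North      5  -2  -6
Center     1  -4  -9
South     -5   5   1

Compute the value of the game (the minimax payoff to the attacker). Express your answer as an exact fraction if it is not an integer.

-25/17

Row minima: North → -6, Center → -9, South → -5; maximin = -5.
Column maxima: A → 5, B → 5, C → 1; minimax = 1.
-5 ≠ 1, so there is no saddle point; optimal play is mixed.
Center is strictly dominated by North, so the attacker never plays it.
B is strictly dominated by C (it gives the attacker strictly more in every row), so the defender never plays it.
On the remaining 2×2 (North, South vs A, C):
Let the attacker play North with probability p. Expected payoff against A: 5p + (-5)(1−p) = 10p − 5; against C: (-6)p + 1(1−p) = −7p + 1.
Setting these equal: 10p − 5 = −7p + 1 ⇒ 17p = 6 ⇒ p = 6/17, and the value is (10)·(6/17) − 5 = -25/17.
For the defender: with q = P(A), equating North's and South's payoffs gives 11q − 6 = −6q + 1 ⇒ q = 7/17.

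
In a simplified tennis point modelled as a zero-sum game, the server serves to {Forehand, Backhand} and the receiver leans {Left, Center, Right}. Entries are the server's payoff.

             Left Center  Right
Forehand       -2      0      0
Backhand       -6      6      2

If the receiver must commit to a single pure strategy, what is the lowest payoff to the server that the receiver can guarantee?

Column maxima: Left → -2, Center → 6, Right → 2.
The smallest of these is -2.

-2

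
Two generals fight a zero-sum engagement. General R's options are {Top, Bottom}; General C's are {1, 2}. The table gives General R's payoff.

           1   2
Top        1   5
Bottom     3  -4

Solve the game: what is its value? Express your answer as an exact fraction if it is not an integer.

Row minima: Top → 1, Bottom → -4; maximin = 1.
Column maxima: 1 → 3, 2 → 5; minimax = 3.
1 ≠ 3, so there is no saddle point; optimal play is mixed.
Let General R play Top with probability p. Expected payoff against 1: 1p + 3(1−p) = −2p + 3; against 2: 5p + (-4)(1−p) = 9p − 4.
Setting these equal: −2p + 3 = 9p − 4 ⇒ −11p = -7 ⇒ p = 7/11, and the value is (-2)·(7/11) + 3 = 19/11.
For General C: with q = P(1), equating Top's and Bottom's payoffs gives −4q + 5 = 7q − 4 ⇒ q = 9/11.

19/11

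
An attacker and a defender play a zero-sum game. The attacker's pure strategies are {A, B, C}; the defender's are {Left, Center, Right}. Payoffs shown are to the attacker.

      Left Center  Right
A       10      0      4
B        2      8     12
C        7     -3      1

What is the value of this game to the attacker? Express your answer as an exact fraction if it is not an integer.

5

Row minima: A → 0, B → 2, C → -3; maximin = 2.
Column maxima: Left → 10, Center → 8, Right → 12; minimax = 8.
2 ≠ 8, so there is no saddle point; optimal play is mixed.
C is strictly dominated by A, so the attacker never plays it.
Right is strictly dominated by Center (it gives the attacker strictly more in every row), so the defender never plays it.
On the remaining 2×2 (A, B vs Left, Center):
Let the attacker play A with probability p. Expected payoff against Left: 10p + 2(1−p) = 8p + 2; against Center: 0p + 8(1−p) = −8p + 8.
Setting these equal: 8p + 2 = −8p + 8 ⇒ 16p = 6 ⇒ p = 3/8, and the value is (8)·(3/8) + 2 = 5.
For the defender: with q = P(Left), equating A's and B's payoffs gives 10q = −6q + 8 ⇒ q = 1/2.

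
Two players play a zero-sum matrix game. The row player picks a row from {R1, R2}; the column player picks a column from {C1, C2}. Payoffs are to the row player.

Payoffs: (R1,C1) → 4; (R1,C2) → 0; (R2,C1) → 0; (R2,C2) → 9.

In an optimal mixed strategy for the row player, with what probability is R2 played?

Row minima: R1 → 0, R2 → 0; maximin = 0.
Column maxima: C1 → 4, C2 → 9; minimax = 4.
0 ≠ 4, so there is no saddle point; optimal play is mixed.
Let the row player play R1 with probability p. Expected payoff against C1: 4p + 0(1−p) = 4p; against C2: 0p + 9(1−p) = −9p + 9.
Setting these equal: 4p = −9p + 9 ⇒ 13p = 9 ⇒ p = 9/13, and the value is (4)·(9/13) = 36/13.
For the column player: with q = P(C1), equating R1's and R2's payoffs gives 4q = −9q + 9 ⇒ q = 9/13.

4/13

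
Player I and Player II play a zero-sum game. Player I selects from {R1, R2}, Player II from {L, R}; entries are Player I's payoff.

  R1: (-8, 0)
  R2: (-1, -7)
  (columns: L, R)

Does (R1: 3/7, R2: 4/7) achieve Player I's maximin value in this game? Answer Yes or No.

Yes

Against L this mix gives (3/7)·(-8) + (4/7)·(-1) = -4.
Against R this mix gives (3/7)·0 + (4/7)·(-7) = -4.
All of Player II's active replies (L, R) yield -4, and no column does worse for Player I. The mix makes Player II indifferent and guarantees -4, so it is optimal.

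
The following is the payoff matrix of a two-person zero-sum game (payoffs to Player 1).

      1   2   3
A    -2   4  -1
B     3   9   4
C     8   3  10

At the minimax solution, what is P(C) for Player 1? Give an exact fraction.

Row minima: A → -2, B → 3, C → 3; maximin = 3.
Column maxima: 1 → 8, 2 → 9, 3 → 10; minimax = 8.
3 ≠ 8, so there is no saddle point; optimal play is mixed.
A is strictly dominated by B, so Player 1 never plays it.
3 is strictly dominated by 1 (it gives Player 1 strictly more in every row), so Player 2 never plays it.
On the remaining 2×2 (B, C vs 1, 2):
Let Player 1 play B with probability p. Expected payoff against 1: 3p + 8(1−p) = −5p + 8; against 2: 9p + 3(1−p) = 6p + 3.
Setting these equal: −5p + 8 = 6p + 3 ⇒ −11p = -5 ⇒ p = 5/11, and the value is (-5)·(5/11) + 8 = 63/11.
For Player 2: with q = P(1), equating B's and C's payoffs gives −6q + 9 = 5q + 3 ⇒ q = 6/11.

6/11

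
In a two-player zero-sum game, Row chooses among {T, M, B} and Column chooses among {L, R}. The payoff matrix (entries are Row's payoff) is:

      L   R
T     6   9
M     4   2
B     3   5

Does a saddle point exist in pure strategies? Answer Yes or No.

Yes

Row minima: T → 6, M → 2, B → 3; maximin = 6.
Column maxima: L → 6, R → 9; minimax = 6.
maximin = minimax = 6, so a saddle point exists.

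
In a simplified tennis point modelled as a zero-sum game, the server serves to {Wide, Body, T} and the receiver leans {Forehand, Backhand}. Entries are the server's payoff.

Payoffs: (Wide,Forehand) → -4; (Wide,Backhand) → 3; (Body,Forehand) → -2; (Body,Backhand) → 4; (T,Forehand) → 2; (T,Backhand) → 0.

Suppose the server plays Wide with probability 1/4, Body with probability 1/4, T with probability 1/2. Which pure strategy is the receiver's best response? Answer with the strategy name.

If the receiver plays Forehand, the server's expected payoff is (1/4)·(-4) + (1/4)·(-2) + (1/2)·2 = -1/2.
If the receiver plays Backhand, the server's expected payoff is (1/4)·3 + (1/4)·4 + (1/2)·0 = 7/4.
The receiver minimizes the server's payoff; the smallest is -1/2, so the best response is Forehand.

Forehand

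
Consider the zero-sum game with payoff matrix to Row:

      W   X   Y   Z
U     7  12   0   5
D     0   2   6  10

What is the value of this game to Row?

Row minima: U → 0, D → 0; maximin = 0.
Column maxima: W → 7, X → 12, Y → 6, Z → 10; minimax = 6.
0 ≠ 6, so there is no saddle point; optimal play is mixed.
X is strictly dominated by W (it gives Row strictly more in every row), so Column never plays it.
Z is strictly dominated by Y (it gives Row strictly more in every row), so Column never plays it.
On the remaining 2×2 (U, D vs W, Y):
Let Row play U with probability p. Expected payoff against W: 7p + 0(1−p) = 7p; against Y: 0p + 6(1−p) = −6p + 6.
Setting these equal: 7p = −6p + 6 ⇒ 13p = 6 ⇒ p = 6/13, and the value is (7)·(6/13) = 42/13.
For Column: with q = P(W), equating U's and D's payoffs gives 7q = −6q + 6 ⇒ q = 6/13.

42/13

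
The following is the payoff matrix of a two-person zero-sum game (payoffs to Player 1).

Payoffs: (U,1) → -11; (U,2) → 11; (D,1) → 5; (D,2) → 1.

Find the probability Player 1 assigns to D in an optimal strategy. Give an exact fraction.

Row minima: U → -11, D → 1; maximin = 1.
Column maxima: 1 → 5, 2 → 11; minimax = 5.
1 ≠ 5, so there is no saddle point; optimal play is mixed.
Let Player 1 play U with probability p. Expected payoff against 1: (-11)p + 5(1−p) = −16p + 5; against 2: 11p + 1(1−p) = 10p + 1.
Setting these equal: −16p + 5 = 10p + 1 ⇒ −26p = -4 ⇒ p = 2/13, and the value is (-16)·(2/13) + 5 = 33/13.
For Player 2: with q = P(1), equating U's and D's payoffs gives −22q + 11 = 4q + 1 ⇒ q = 5/13.

11/13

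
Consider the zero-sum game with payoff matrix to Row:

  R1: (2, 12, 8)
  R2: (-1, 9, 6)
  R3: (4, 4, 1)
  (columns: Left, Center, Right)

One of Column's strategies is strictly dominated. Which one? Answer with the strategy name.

Center

Right holds Row's payoff strictly below Center in every row: 8 < 12, 6 < 9, 1 < 4.
So Center is strictly dominated for Column.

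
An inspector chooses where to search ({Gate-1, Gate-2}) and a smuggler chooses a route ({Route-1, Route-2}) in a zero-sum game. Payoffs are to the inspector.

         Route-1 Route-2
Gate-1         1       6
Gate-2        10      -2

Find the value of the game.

62/17

Row minima: Gate-1 → 1, Gate-2 → -2; maximin = 1.
Column maxima: Route-1 → 10, Route-2 → 6; minimax = 6.
1 ≠ 6, so there is no saddle point; optimal play is mixed.
Let the inspector play Gate-1 with probability p. Expected payoff against Route-1: 1p + 10(1−p) = −9p + 10; against Route-2: 6p + (-2)(1−p) = 8p − 2.
Setting these equal: −9p + 10 = 8p − 2 ⇒ −17p = -12 ⇒ p = 12/17, and the value is (-9)·(12/17) + 10 = 62/17.
For the smuggler: with q = P(Route-1), equating Gate-1's and Gate-2's payoffs gives −5q + 6 = 12q − 2 ⇒ q = 8/17.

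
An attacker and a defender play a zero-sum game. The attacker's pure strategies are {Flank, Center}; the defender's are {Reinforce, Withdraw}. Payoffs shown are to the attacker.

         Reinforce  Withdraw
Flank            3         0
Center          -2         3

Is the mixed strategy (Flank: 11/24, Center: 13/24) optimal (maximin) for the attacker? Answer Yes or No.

No

Against Reinforce this mix gives (11/24)·3 + (13/24)·(-2) = 7/24.
Against Withdraw this mix gives (11/24)·0 + (13/24)·3 = 13/8.
The defender will play Reinforce, holding the attacker to 7/24. Shifting weight toward the row that does better against Reinforce would raise this floor (the equalizing mix achieves 9/8 against both Reinforce and Withdraw), so the proposed strategy is not optimal.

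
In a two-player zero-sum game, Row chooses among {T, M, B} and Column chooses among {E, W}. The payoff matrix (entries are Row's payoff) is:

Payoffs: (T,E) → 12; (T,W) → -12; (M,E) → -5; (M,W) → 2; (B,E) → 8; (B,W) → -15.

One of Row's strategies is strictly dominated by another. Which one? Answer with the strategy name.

T gives a strictly higher payoff than B against every column: 12 > 8, -12 > -15.
So B is strictly dominated and Row never plays it.

B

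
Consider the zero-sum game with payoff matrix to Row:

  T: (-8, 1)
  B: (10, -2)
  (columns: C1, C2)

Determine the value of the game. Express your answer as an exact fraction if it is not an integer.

Row minima: T → -8, B → -2; maximin = -2.
Column maxima: C1 → 10, C2 → 1; minimax = 1.
-2 ≠ 1, so there is no saddle point; optimal play is mixed.
Let Row play T with probability p. Expected payoff against C1: (-8)p + 10(1−p) = −18p + 10; against C2: 1p + (-2)(1−p) = 3p − 2.
Setting these equal: −18p + 10 = 3p − 2 ⇒ −21p = -12 ⇒ p = 4/7, and the value is (-18)·(4/7) + 10 = -2/7.
For Column: with q = P(C1), equating T's and B's payoffs gives −9q + 1 = 12q − 2 ⇒ q = 1/7.

-2/7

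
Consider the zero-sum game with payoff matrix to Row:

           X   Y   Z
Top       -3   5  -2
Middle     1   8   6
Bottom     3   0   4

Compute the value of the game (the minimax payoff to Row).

12/5

Row minima: Top → -3, Middle → 1, Bottom → 0; maximin = 1.
Column maxima: X → 3, Y → 8, Z → 6; minimax = 3.
1 ≠ 3, so there is no saddle point; optimal play is mixed.
Top is strictly dominated by Middle, so Row never plays it.
Z is strictly dominated by X (it gives Row strictly more in every row), so Column never plays it.
On the remaining 2×2 (Middle, Bottom vs X, Y):
Let Row play Middle with probability p. Expected payoff against X: 1p + 3(1−p) = −2p + 3; against Y: 8p + 0(1−p) = 8p.
Setting these equal: −2p + 3 = 8p ⇒ −10p = -3 ⇒ p = 3/10, and the value is (-2)·(3/10) + 3 = 12/5.
For Column: with q = P(X), equating Middle's and Bottom's payoffs gives −7q + 8 = 3q ⇒ q = 4/5.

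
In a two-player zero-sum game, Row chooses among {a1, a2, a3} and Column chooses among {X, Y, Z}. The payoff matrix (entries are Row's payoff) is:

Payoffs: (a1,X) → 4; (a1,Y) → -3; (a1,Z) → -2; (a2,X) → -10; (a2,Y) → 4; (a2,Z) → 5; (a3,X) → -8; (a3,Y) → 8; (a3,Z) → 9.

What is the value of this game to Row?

8/23

Row minima: a1 → -3, a2 → -10, a3 → -8; maximin = -3.
Column maxima: X → 4, Y → 8, Z → 9; minimax = 4.
-3 ≠ 4, so there is no saddle point; optimal play is mixed.
a2 is strictly dominated by a3, so Row never plays it.
Z is strictly dominated by Y (it gives Row strictly more in every row), so Column never plays it.
On the remaining 2×2 (a1, a3 vs X, Y):
Let Row play a1 with probability p. Expected payoff against X: 4p + (-8)(1−p) = 12p − 8; against Y: (-3)p + 8(1−p) = −11p + 8.
Setting these equal: 12p − 8 = −11p + 8 ⇒ 23p = 16 ⇒ p = 16/23, and the value is (12)·(16/23) − 8 = 8/23.
For Column: with q = P(X), equating a1's and a3's payoffs gives 7q − 3 = −16q + 8 ⇒ q = 11/23.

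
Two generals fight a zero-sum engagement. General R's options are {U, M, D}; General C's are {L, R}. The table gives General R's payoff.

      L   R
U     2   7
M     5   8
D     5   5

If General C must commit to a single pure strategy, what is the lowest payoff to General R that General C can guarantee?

Column maxima: L → 5, R → 8.
The smallest of these is 5.

5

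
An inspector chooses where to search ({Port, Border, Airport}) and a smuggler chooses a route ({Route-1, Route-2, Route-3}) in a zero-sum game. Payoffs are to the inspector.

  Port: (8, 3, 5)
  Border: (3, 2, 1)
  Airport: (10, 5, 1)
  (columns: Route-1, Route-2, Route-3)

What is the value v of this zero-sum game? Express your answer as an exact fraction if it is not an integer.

11/3

Row minima: Port → 3, Border → 1, Airport → 1; maximin = 3.
Column maxima: Route-1 → 10, Route-2 → 5, Route-3 → 5; minimax = 5.
3 ≠ 5, so there is no saddle point; optimal play is mixed.
Border is strictly dominated by Port, so the inspector never plays it.
Route-1 is strictly dominated by Route-2 (it gives the inspector strictly more in every row), so the smuggler never plays it.
On the remaining 2×2 (Port, Airport vs Route-2, Route-3):
Let the inspector play Port with probability p. Expected payoff against Route-2: 3p + 5(1−p) = −2p + 5; against Route-3: 5p + 1(1−p) = 4p + 1.
Setting these equal: −2p + 5 = 4p + 1 ⇒ −6p = -4 ⇒ p = 2/3, and the value is (-2)·(2/3) + 5 = 11/3.
For the smuggler: with q = P(Route-2), equating Port's and Airport's payoffs gives −2q + 5 = 4q + 1 ⇒ q = 2/3.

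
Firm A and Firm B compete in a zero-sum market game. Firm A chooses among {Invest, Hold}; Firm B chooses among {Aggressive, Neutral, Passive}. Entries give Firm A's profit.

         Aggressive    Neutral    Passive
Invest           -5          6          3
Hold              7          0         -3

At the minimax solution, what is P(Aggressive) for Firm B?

Row minima: Invest → -5, Hold → -3; maximin = -3.
Column maxima: Aggressive → 7, Neutral → 6, Passive → 3; minimax = 3.
-3 ≠ 3, so there is no saddle point; optimal play is mixed.
Neutral is strictly dominated by Passive (it gives Firm A strictly more in every row), so Firm B never plays it.
On the remaining 2×2 (Invest, Hold vs Aggressive, Passive):
Let Firm A play Invest with probability p. Expected payoff against Aggressive: (-5)p + 7(1−p) = −12p + 7; against Passive: 3p + (-3)(1−p) = 6p − 3.
Setting these equal: −12p + 7 = 6p − 3 ⇒ −18p = -10 ⇒ p = 5/9, and the value is (-12)·(5/9) + 7 = 1/3.
For Firm B: with q = P(Aggressive), equating Invest's and Hold's payoffs gives −8q + 3 = 10q − 3 ⇒ q = 1/3.

1/3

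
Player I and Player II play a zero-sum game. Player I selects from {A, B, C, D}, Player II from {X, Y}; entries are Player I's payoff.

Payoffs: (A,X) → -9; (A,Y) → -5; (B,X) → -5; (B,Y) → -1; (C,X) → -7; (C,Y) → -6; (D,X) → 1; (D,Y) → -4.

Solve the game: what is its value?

Row minima: A → -9, B → -5, C → -7, D → -4; maximin = -4.
Column maxima: X → 1, Y → -1; minimax = -1.
-4 ≠ -1, so there is no saddle point; optimal play is mixed.
A is strictly dominated by B, so Player I never plays it.
C is strictly dominated by B, so Player I never plays it.
On the remaining 2×2 (B, D vs X, Y):
Let Player I play B with probability p. Expected payoff against X: (-5)p + 1(1−p) = −6p + 1; against Y: (-1)p + (-4)(1−p) = 3p − 4.
Setting these equal: −6p + 1 = 3p − 4 ⇒ −9p = -5 ⇒ p = 5/9, and the value is (-6)·(5/9) + 1 = -7/3.
For Player II: with q = P(X), equating B's and D's payoffs gives −4q − 1 = 5q − 4 ⇒ q = 1/3.

-7/3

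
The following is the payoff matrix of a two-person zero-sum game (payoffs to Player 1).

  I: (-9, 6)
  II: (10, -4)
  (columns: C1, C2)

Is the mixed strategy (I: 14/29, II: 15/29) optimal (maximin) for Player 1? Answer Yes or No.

Yes

Against C1 this mix gives (14/29)·(-9) + (15/29)·10 = 24/29.
Against C2 this mix gives (14/29)·6 + (15/29)·(-4) = 24/29.
All of Player 2's active replies (C1, C2) yield 24/29, and no column does worse for Player 1. The mix makes Player 2 indifferent and guarantees 24/29, so it is optimal.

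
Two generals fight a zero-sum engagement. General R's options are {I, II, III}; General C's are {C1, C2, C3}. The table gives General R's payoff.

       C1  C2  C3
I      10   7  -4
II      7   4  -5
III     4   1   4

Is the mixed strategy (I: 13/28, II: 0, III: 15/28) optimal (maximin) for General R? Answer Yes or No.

No

Against C1 this mix gives (13/28)·10 + (15/28)·4 = 95/14.
Against C2 this mix gives (13/28)·7 + (15/28)·1 = 53/14.
Against C3 this mix gives (13/28)·(-4) + (15/28)·4 = 2/7.
General C will play C3, holding General R to 2/7. Shifting weight toward the row that does better against C3 would raise this floor (the equalizing mix achieves 16/7 against both C3 and C2), so the proposed strategy is not optimal.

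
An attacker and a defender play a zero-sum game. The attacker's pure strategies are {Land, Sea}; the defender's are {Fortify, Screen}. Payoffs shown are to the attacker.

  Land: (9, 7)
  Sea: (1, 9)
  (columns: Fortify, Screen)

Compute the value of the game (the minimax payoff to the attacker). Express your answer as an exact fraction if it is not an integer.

Row minima: Land → 7, Sea → 1; maximin = 7.
Column maxima: Fortify → 9, Screen → 9; minimax = 9.
7 ≠ 9, so there is no saddle point; optimal play is mixed.
Let the attacker play Land with probability p. Expected payoff against Fortify: 9p + 1(1−p) = 8p + 1; against Screen: 7p + 9(1−p) = −2p + 9.
Setting these equal: 8p + 1 = −2p + 9 ⇒ 10p = 8 ⇒ p = 4/5, and the value is (8)·(4/5) + 1 = 37/5.
For the defender: with q = P(Fortify), equating Land's and Sea's payoffs gives 2q + 7 = −8q + 9 ⇒ q = 1/5.

37/5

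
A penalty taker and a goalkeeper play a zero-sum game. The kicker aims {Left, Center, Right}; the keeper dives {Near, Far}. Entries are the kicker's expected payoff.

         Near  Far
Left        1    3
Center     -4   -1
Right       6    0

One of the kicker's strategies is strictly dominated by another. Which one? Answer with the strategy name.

Left gives a strictly higher payoff than Center against every column: 1 > -4, 3 > -1.
So Center is strictly dominated and the kicker never plays it.

Center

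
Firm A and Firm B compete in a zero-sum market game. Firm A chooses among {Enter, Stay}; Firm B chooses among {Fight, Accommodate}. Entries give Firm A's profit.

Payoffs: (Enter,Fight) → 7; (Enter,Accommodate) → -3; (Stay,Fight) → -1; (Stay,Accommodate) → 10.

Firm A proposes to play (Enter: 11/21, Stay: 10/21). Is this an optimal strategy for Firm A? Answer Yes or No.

Yes

Against Fight this mix gives (11/21)·7 + (10/21)·(-1) = 67/21.
Against Accommodate this mix gives (11/21)·(-3) + (10/21)·10 = 67/21.
All of Firm B's active replies (Fight, Accommodate) yield 67/21, and no column does worse for Firm A. The mix makes Firm B indifferent and guarantees 67/21, so it is optimal.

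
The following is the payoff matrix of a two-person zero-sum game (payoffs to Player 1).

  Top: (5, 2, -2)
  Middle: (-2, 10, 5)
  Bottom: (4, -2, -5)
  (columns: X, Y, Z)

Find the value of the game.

Row minima: Top → -2, Middle → -2, Bottom → -5; maximin = -2.
Column maxima: X → 5, Y → 10, Z → 5; minimax = 5.
-2 ≠ 5, so there is no saddle point; optimal play is mixed.
Bottom is strictly dominated by Top, so Player 1 never plays it.
Y is strictly dominated by Z (it gives Player 1 strictly more in every row), so Player 2 never plays it.
On the remaining 2×2 (Top, Middle vs X, Z):
Let Player 1 play Top with probability p. Expected payoff against X: 5p + (-2)(1−p) = 7p − 2; against Z: (-2)p + 5(1−p) = −7p + 5.
Setting these equal: 7p − 2 = −7p + 5 ⇒ 14p = 7 ⇒ p = 1/2, and the value is (7)·(1/2) − 2 = 3/2.
For Player 2: with q = P(X), equating Top's and Middle's payoffs gives 7q − 2 = −7q + 5 ⇒ q = 1/2.

3/2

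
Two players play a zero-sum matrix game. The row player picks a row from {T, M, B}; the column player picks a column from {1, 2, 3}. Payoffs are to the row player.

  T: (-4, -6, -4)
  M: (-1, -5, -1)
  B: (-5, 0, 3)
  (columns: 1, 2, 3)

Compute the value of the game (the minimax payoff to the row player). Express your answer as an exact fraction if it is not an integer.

Row minima: T → -6, M → -5, B → -5; maximin = -5.
Column maxima: 1 → -1, 2 → 0, 3 → 3; minimax = -1.
-5 ≠ -1, so there is no saddle point; optimal play is mixed.
T is strictly dominated by M, so the row player never plays it.
3 is strictly dominated by 2 (it gives the row player strictly more in every row), so the column player never plays it.
On the remaining 2×2 (M, B vs 1, 2):
Let the row player play M with probability p. Expected payoff against 1: (-1)p + (-5)(1−p) = 4p − 5; against 2: (-5)p + 0(1−p) = −5p.
Setting these equal: 4p − 5 = −5p ⇒ 9p = 5 ⇒ p = 5/9, and the value is (4)·(5/9) − 5 = -25/9.
For the column player: with q = P(1), equating M's and B's payoffs gives 4q − 5 = −5q ⇒ q = 5/9.

-25/9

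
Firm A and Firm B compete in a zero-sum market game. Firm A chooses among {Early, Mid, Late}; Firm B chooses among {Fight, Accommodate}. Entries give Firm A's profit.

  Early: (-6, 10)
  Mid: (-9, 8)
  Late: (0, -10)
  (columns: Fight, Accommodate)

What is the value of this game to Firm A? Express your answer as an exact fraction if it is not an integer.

Row minima: Early → -6, Mid → -9, Late → -10; maximin = -6.
Column maxima: Fight → 0, Accommodate → 10; minimax = 0.
-6 ≠ 0, so there is no saddle point; optimal play is mixed.
Mid is strictly dominated by Early, so Firm A never plays it.
On the remaining 2×2 (Early, Late vs Fight, Accommodate):
Let Firm A play Early with probability p. Expected payoff against Fight: (-6)p + 0(1−p) = −6p; against Accommodate: 10p + (-10)(1−p) = 20p − 10.
Setting these equal: −6p = 20p − 10 ⇒ −26p = -10 ⇒ p = 5/13, and the value is (-6)·(5/13) = -30/13.
For Firm B: with q = P(Fight), equating Early's and Late's payoffs gives −16q + 10 = 10q − 10 ⇒ q = 10/13.

-30/13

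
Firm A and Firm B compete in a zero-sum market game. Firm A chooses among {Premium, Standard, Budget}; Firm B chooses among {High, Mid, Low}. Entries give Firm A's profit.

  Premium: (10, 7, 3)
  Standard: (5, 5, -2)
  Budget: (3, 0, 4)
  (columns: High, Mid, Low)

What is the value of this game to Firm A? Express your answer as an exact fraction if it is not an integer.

7/2

Row minima: Premium → 3, Standard → -2, Budget → 0; maximin = 3.
Column maxima: High → 10, Mid → 7, Low → 4; minimax = 4.
3 ≠ 4, so there is no saddle point; optimal play is mixed.
Standard is strictly dominated by Premium, so Firm A never plays it.
With Standard eliminated, High is strictly dominated by Mid (it gives Firm A strictly more in every remaining row), so Firm B never plays it.
On the remaining 2×2 (Premium, Budget vs Mid, Low):
Let Firm A play Premium with probability p. Expected payoff against Mid: 7p + 0(1−p) = 7p; against Low: 3p + 4(1−p) = −p + 4.
Setting these equal: 7p = −p + 4 ⇒ 8p = 4 ⇒ p = 1/2, and the value is (7)·(1/2) = 7/2.
For Firm B: with q = P(Mid), equating Premium's and Budget's payoffs gives 4q + 3 = −4q + 4 ⇒ q = 1/8.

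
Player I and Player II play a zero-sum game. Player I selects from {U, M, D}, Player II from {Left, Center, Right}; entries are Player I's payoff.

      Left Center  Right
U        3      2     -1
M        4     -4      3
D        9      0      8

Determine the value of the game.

Row minima: U → -1, M → -4, D → 0; maximin = 0.
Column maxima: Left → 9, Center → 2, Right → 8; minimax = 2.
0 ≠ 2, so there is no saddle point; optimal play is mixed.
M is strictly dominated by D, so Player I never plays it.
Left is strictly dominated by Center (it gives Player I strictly more in every row), so Player II never plays it.
On the remaining 2×2 (U, D vs Center, Right):
Let Player I play U with probability p. Expected payoff against Center: 2p + 0(1−p) = 2p; against Right: (-1)p + 8(1−p) = −9p + 8.
Setting these equal: 2p = −9p + 8 ⇒ 11p = 8 ⇒ p = 8/11, and the value is (2)·(8/11) = 16/11.
For Player II: with q = P(Center), equating U's and D's payoffs gives 3q − 1 = −8q + 8 ⇒ q = 9/11.

16/11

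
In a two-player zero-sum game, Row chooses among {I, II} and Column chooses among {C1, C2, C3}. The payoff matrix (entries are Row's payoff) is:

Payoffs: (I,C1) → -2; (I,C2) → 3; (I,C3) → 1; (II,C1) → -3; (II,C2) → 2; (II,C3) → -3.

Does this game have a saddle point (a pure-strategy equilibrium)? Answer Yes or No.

Row minima: I → -2, II → -3; maximin = -2.
Column maxima: C1 → -2, C2 → 3, C3 → 1; minimax = -2.
maximin = minimax = -2, so a saddle point exists.

Yes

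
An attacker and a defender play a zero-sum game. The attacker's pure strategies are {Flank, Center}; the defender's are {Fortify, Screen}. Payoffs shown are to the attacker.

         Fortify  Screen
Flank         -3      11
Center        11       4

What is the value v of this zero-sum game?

Row minima: Flank → -3, Center → 4; maximin = 4.
Column maxima: Fortify → 11, Screen → 11; minimax = 11.
4 ≠ 11, so there is no saddle point; optimal play is mixed.
Let the attacker play Flank with probability p. Expected payoff against Fortify: (-3)p + 11(1−p) = −14p + 11; against Screen: 11p + 4(1−p) = 7p + 4.
Setting these equal: −14p + 11 = 7p + 4 ⇒ −21p = -7 ⇒ p = 1/3, and the value is (-14)·(1/3) + 11 = 19/3.
For the defender: with q = P(Fortify), equating Flank's and Center's payoffs gives −14q + 11 = 7q + 4 ⇒ q = 1/3.

19/3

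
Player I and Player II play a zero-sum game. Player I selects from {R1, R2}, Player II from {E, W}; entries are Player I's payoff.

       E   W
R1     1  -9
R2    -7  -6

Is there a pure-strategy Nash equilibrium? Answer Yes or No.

Row minima: R1 → -9, R2 → -7; maximin = -7.
Column maxima: E → 1, W → -6; minimax = -6.
-7 ≠ -6, so no pure-strategy equilibrium exists.

No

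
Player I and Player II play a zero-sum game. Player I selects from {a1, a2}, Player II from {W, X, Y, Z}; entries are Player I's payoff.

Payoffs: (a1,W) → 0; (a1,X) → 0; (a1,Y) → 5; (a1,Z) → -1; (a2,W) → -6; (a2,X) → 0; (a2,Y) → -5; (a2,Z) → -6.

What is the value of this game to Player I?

-1

Row minima: a1 → -1, a2 → -6; maximin = -1.
Column maxima: W → 0, X → 0, Y → 5, Z → -1; minimax = -1.
Since maximin = minimax = -1, there is a saddle point and the value is -1.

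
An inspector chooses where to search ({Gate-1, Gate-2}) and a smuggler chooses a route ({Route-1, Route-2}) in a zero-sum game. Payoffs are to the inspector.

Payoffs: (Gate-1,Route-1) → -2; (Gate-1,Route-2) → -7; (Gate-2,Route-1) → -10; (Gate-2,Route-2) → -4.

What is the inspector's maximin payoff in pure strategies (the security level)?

-7

Row minima: Gate-1 → -7, Gate-2 → -10.
The best of these is -7.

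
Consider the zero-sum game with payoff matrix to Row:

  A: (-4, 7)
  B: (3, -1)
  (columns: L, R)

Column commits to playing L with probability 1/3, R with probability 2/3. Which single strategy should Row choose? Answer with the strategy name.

A

Expected payoff of A: (1/3)·(-4) + (2/3)·7 = 10/3.
Expected payoff of B: (1/3)·3 + (2/3)·(-1) = 1/3.
The largest is 10/3, so Row's best response is A.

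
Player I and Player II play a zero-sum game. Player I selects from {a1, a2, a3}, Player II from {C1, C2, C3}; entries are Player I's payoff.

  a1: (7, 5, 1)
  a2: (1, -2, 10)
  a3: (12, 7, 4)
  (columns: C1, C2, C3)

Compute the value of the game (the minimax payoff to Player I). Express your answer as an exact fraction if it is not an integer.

26/5

Row minima: a1 → 1, a2 → -2, a3 → 4; maximin = 4.
Column maxima: C1 → 12, C2 → 7, C3 → 10; minimax = 7.
4 ≠ 7, so there is no saddle point; optimal play is mixed.
a1 is strictly dominated by a3, so Player I never plays it.
C1 is strictly dominated by C2 (it gives Player I strictly more in every row), so Player II never plays it.
On the remaining 2×2 (a2, a3 vs C2, C3):
Let Player I play a2 with probability p. Expected payoff against C2: (-2)p + 7(1−p) = −9p + 7; against C3: 10p + 4(1−p) = 6p + 4.
Setting these equal: −9p + 7 = 6p + 4 ⇒ −15p = -3 ⇒ p = 1/5, and the value is (-9)·(1/5) + 7 = 26/5.
For Player II: with q = P(C2), equating a2's and a3's payoffs gives −12q + 10 = 3q + 4 ⇒ q = 2/5.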